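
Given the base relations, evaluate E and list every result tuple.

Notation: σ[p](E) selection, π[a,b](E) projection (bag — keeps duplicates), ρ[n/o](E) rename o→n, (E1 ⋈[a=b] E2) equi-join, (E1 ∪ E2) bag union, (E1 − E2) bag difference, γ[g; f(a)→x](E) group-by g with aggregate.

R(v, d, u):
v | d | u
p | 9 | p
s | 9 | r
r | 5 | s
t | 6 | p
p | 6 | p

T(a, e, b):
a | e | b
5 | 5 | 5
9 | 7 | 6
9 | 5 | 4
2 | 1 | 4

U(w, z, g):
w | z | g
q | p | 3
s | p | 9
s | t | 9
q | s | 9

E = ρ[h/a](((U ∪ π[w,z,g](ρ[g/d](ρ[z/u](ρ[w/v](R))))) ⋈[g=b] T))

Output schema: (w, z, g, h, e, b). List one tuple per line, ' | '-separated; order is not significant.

Per-node cardinality:
  U → 4
  R → 5
  ρ[w/v](R) → 5
  ρ[z/u](ρ[w/v](R)) → 5
  ρ[g/d](ρ[z/u](ρ[w/v](R))) → 5
  π[w,z,g](ρ[g/d](ρ[z/u](ρ[w/v](R)))) → 5
  (U ∪ π[w,z,g](ρ[g/d](ρ[z/u](ρ[w/v](R))))) → 9
  T → 4
  ((U ∪ π[w,z,g](ρ[g/d](ρ[z/u](ρ[w/v](R))))) ⋈[g=b] T) → 3
  ρ[h/a](((U ∪ π[w,z,g](ρ[g/d](ρ[z/u](ρ[w/v](R))))) ⋈[g=b] T)) → 3

== RESULT ==
w | z | g | h | e | b
p | p | 6 | 9 | 7 | 6
r | s | 5 | 5 | 5 | 5
t | p | 6 | 9 | 7 | 6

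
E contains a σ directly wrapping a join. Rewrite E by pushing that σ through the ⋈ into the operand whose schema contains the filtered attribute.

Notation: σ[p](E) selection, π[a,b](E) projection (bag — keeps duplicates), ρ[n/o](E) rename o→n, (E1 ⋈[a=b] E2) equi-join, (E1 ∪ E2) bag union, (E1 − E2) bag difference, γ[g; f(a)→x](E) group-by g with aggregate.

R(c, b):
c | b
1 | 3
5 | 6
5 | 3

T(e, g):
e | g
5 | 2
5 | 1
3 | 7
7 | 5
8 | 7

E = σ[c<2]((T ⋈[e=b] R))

σ filters on c, owned by the right side.
E' = (T ⋈[e=b] σ[c<2](R))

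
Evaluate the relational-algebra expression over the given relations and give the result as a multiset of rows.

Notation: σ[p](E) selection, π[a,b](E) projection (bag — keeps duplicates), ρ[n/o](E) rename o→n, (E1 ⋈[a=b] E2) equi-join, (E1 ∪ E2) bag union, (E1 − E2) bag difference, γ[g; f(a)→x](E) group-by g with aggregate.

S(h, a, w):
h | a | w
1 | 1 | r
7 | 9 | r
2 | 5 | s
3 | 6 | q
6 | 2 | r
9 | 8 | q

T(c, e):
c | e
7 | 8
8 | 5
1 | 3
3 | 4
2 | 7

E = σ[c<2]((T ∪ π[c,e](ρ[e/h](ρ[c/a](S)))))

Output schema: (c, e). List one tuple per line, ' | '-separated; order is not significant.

Subexpression sizes:
  T → 5
  S → 6
  ρ[c/a](S) → 6
  ρ[e/h](ρ[c/a](S)) → 6
  π[c,e](ρ[e/h](ρ[c/a](S))) → 6
  (T ∪ π[c,e](ρ[e/h](ρ[c/a](S)))) → 11
  σ[c<2]((T ∪ π[c,e](ρ[e/h](ρ[c/a](S))))) → 2

== RESULT ==
c | e
1 | 1
1 | 3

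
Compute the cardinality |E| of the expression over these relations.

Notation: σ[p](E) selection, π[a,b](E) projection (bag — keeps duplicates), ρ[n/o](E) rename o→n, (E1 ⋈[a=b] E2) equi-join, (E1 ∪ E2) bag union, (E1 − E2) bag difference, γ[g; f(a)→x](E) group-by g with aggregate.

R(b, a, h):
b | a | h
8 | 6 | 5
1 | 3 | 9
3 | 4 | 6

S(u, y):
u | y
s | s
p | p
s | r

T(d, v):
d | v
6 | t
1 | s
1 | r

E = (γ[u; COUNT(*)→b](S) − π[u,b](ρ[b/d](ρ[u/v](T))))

Per-node cardinality:
  S → 3
  γ[u; COUNT(*)→b](S) → 2
  T → 3
  ρ[u/v](T) → 3
  ρ[b/d](ρ[u/v](T)) → 3
  π[u,b](ρ[b/d](ρ[u/v](T))) → 3
  (γ[u; COUNT(*)→b](S) − π[u,b](ρ[b/d](ρ[u/v](T)))) → 2

|E| = 2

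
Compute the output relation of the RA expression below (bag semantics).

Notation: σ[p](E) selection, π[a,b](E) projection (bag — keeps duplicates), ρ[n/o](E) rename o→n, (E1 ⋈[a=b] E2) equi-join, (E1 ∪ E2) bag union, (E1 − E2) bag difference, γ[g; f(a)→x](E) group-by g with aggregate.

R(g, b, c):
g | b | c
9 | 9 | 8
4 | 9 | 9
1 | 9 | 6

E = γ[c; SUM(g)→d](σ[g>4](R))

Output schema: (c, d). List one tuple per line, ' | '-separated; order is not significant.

Stepwise |·|:
  R → 3
  σ[g>4](R) → 1
  γ[c; SUM(g)→d](σ[g>4](R)) → 1

== RESULT ==
c | d
8 | 9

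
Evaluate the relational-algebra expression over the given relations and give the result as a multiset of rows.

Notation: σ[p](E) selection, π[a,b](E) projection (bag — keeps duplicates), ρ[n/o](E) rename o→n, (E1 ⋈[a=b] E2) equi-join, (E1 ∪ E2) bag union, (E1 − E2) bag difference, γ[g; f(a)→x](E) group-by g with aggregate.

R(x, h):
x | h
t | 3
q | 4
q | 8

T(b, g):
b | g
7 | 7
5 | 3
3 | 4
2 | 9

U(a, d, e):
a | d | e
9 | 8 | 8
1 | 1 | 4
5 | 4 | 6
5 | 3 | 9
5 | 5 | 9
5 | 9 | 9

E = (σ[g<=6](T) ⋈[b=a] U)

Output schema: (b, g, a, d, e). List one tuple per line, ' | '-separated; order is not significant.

Per-node cardinality:
  T → 4
  σ[g<=6](T) → 2
  U → 6
  (σ[g<=6](T) ⋈[b=a] U) → 4

== RESULT ==
b | g | a | d | e
5 | 3 | 5 | 3 | 9
5 | 3 | 5 | 4 | 6
5 | 3 | 5 | 5 | 9
5 | 3 | 5 | 9 | 9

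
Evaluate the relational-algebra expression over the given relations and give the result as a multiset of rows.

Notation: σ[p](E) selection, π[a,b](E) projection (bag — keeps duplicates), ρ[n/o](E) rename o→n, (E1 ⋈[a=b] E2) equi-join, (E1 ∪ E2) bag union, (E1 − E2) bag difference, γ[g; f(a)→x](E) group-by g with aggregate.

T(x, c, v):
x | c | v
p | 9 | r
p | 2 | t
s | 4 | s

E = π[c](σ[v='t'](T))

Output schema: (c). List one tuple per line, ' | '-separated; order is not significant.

Per-node cardinality:
  T → 3
  σ[v='t'](T) → 1
  π[c](σ[v='t'](T)) → 1

== RESULT ==
c
2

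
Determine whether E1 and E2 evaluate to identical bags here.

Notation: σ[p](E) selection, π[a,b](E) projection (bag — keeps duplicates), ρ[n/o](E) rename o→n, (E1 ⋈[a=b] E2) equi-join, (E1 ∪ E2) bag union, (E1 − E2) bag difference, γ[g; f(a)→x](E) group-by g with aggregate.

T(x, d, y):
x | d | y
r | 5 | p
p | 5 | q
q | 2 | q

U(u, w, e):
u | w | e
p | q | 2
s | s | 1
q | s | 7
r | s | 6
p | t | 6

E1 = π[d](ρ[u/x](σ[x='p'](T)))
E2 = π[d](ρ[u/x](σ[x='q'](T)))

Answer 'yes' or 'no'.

E1 row counts bottom-up:
  T → 3
  σ[x='p'](T) → 1
  ρ[u/x](σ[x='p'](T)) → 1
  π[d](ρ[u/x](σ[x='p'](T))) → 1
E2 row counts bottom-up:
  T → 3
  σ[x='q'](T) → 1
  ρ[u/x](σ[x='q'](T)) → 1
  π[d](ρ[u/x](σ[x='q'](T))) → 1

E1 result:
d
5
E2 result:
d
2
Witness: (2,) appears 0× in E1 but 1× in E2.

no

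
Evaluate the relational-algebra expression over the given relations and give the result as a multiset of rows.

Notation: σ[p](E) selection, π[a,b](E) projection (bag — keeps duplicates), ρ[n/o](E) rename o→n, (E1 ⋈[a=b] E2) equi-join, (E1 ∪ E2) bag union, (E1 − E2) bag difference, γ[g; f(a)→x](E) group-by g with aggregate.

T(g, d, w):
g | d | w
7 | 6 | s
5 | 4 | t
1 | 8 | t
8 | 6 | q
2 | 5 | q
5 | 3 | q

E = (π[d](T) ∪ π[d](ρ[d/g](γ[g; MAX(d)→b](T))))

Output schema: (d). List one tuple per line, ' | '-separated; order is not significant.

Per-node cardinality:
  T → 6
  π[d](T) → 6
  T → 6
  γ[g; MAX(d)→b](T) → 5
  ρ[d/g](γ[g; MAX(d)→b](T)) → 5
  π[d](ρ[d/g](γ[g; MAX(d)→b](T))) → 5
  (π[d](T) ∪ π[d](ρ[d/g](γ[g; MAX(d)→b](T)))) → 11

== RESULT ==
d
1
2
3
4
5
5
6
6
7
8
8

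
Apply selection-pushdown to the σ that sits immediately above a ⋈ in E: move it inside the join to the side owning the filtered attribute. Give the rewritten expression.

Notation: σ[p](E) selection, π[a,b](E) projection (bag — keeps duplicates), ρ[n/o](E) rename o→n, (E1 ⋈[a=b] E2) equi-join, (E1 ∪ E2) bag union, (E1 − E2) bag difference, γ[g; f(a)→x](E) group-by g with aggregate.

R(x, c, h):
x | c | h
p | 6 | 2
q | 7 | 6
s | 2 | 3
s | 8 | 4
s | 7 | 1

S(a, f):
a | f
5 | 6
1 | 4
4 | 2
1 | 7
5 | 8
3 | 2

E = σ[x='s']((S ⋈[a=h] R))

σ filters on x, owned by the right side.
E' = (S ⋈[a=h] σ[x='s'](R))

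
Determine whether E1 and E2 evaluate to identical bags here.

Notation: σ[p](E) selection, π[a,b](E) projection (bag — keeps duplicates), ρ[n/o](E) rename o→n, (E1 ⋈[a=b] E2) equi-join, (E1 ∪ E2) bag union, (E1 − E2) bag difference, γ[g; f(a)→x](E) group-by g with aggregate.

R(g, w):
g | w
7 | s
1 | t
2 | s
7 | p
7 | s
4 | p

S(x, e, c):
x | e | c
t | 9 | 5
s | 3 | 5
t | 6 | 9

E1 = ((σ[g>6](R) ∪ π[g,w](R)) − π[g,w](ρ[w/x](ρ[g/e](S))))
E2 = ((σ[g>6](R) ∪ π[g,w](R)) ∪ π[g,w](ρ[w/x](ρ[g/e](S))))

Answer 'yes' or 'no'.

E1 per-node cardinality:
  R → 6
  σ[g>6](R) → 3
  R → 6
  π[g,w](R) → 6
  (σ[g>6](R) ∪ π[g,w](R)) → 9
  S → 3
  ρ[g/e](S) → 3
  ρ[w/x](ρ[g/e](S)) → 3
  π[g,w](ρ[w/x](ρ[g/e](S))) → 3
  ((σ[g>6](R) ∪ π[g,w](R)) − π[g,w](ρ[w/x](ρ[g/e](S)))) → 9
E2 per-node cardinality:
  R → 6
  σ[g>6](R) → 3
  R → 6
  π[g,w](R) → 6
  (σ[g>6](R) ∪ π[g,w](R)) → 9
  S → 3
  ρ[g/e](S) → 3
  ρ[w/x](ρ[g/e](S)) → 3
  π[g,w](ρ[w/x](ρ[g/e](S))) → 3
  ((σ[g>6](R) ∪ π[g,w](R)) ∪ π[g,w](ρ[w/x](ρ[g/e](S)))) → 12

E1 result:
g | w
1 | t
2 | s
4 | p
7 | p
7 | p
7 | s
7 | s
7 | s
7 | s
E2 result:
g | w
1 | t
2 | s
3 | s
4 | p
6 | t
7 | p
7 | p
7 | s
7 | s
7 | s
7 | s
9 | t
Witness: (9, 't') appears 0× in E1 but 1× in E2.

no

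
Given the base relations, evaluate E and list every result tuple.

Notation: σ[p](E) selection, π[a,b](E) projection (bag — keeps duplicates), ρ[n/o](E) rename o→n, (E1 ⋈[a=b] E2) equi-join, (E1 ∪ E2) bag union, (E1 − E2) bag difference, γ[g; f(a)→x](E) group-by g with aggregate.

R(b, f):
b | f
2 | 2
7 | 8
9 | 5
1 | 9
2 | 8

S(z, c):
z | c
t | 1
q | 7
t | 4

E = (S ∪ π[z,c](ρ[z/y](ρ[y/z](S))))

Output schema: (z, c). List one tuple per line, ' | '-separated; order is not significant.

Stepwise |·|:
  S → 3
  S → 3
  ρ[y/z](S) → 3
  ρ[z/y](ρ[y/z](S)) → 3
  π[z,c](ρ[z/y](ρ[y/z](S))) → 3
  (S ∪ π[z,c](ρ[z/y](ρ[y/z](S)))) → 6

== RESULT ==
z | c
q | 7
q | 7
t | 1
t | 1
t | 4
t | 4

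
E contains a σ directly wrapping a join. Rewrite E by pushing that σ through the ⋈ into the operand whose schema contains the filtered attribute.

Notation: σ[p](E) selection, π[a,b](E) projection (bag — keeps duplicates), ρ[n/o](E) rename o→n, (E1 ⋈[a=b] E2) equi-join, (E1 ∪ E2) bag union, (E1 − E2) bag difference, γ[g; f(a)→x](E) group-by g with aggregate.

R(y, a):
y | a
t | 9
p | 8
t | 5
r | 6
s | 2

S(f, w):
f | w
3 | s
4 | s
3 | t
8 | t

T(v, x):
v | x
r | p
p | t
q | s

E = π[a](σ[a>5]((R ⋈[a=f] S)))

σ filters on a, owned by the left side.
E' = π[a]((σ[a>5](R) ⋈[a=f] S))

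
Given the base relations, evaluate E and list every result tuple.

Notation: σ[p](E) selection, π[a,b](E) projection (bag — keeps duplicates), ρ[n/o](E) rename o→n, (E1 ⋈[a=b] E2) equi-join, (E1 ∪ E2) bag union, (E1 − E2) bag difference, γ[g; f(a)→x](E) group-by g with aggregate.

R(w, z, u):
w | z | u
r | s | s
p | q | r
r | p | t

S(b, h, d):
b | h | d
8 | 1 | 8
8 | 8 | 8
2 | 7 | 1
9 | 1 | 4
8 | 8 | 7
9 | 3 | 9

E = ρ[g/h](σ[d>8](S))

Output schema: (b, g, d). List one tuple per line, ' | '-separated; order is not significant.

Row counts bottom-up:
  S → 6
  σ[d>8](S) → 1
  ρ[g/h](σ[d>8](S)) → 1

== RESULT ==
b | g | d
9 | 3 | 9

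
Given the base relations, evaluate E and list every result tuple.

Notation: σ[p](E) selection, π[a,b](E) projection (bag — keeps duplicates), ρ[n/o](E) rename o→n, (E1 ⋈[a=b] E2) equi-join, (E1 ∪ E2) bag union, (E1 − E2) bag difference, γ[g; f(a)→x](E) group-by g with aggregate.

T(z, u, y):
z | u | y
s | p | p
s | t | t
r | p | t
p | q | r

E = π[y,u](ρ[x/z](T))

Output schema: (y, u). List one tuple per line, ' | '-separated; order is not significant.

Subexpression sizes:
  T → 4
  ρ[x/z](T) → 4
  π[y,u](ρ[x/z](T)) → 4

== RESULT ==
y | u
p | p
r | q
t | p
t | t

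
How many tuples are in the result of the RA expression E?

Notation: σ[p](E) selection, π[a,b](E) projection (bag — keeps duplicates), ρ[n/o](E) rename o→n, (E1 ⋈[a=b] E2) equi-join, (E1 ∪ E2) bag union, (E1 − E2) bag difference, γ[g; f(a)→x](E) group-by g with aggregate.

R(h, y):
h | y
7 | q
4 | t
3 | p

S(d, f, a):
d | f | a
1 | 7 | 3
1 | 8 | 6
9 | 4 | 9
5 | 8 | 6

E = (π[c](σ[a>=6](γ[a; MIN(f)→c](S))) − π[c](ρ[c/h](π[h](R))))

Subexpression sizes:
  S → 4
  γ[a; MIN(f)→c](S) → 3
  σ[a>=6](γ[a; MIN(f)→c](S)) → 2
  π[c](σ[a>=6](γ[a; MIN(f)→c](S))) → 2
  R → 3
  π[h](R) → 3
  ρ[c/h](π[h](R)) → 3
  π[c](ρ[c/h](π[h](R))) → 3
  (π[c](σ[a>=6](γ[a; MIN(f)→c](S))) − π[c](ρ[c/h](π[h](R)))) → 1

|E| = 1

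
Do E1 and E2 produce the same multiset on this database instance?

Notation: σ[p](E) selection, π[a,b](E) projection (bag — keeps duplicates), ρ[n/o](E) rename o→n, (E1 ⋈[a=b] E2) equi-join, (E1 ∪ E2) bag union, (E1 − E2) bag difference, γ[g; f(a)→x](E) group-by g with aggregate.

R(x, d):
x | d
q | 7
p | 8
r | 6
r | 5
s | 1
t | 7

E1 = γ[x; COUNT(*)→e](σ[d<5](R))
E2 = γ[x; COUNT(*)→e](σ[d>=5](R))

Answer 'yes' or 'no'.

E1 row counts bottom-up:
  R → 6
  σ[d<5](R) → 1
  γ[x; COUNT(*)→e](σ[d<5](R)) → 1
E2 row counts bottom-up:
  R → 6
  σ[d>=5](R) → 5
  γ[x; COUNT(*)→e](σ[d>=5](R)) → 4

E1 result:
x | e
s | 1
E2 result:
x | e
p | 1
q | 1
r | 2
t | 1
Witness: ('r', 2) appears 0× in E1 but 1× in E2.

no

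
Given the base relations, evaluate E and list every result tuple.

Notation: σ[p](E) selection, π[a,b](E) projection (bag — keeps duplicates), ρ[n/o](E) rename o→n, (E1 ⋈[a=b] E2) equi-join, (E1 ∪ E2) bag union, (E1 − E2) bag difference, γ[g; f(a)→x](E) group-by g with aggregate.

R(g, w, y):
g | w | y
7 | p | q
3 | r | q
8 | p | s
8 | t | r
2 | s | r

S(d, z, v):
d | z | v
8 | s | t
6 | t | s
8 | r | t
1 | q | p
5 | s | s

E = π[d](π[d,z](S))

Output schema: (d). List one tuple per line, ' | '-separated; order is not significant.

Row counts bottom-up:
  S → 5
  π[d,z](S) → 5
  π[d](π[d,z](S)) → 5

== RESULT ==
d
1
5
6
8
8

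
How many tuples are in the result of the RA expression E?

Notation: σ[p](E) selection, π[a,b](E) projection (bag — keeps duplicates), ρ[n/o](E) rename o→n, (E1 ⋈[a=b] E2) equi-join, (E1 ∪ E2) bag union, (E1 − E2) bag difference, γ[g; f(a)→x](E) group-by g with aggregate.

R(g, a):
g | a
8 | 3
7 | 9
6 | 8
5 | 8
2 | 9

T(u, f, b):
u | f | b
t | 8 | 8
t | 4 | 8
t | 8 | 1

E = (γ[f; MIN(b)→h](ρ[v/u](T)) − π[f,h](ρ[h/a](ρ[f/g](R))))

Stepwise |·|:
  T → 3
  ρ[v/u](T) → 3
  γ[f; MIN(b)→h](ρ[v/u](T)) → 2
  R → 5
  ρ[f/g](R) → 5
  ρ[h/a](ρ[f/g](R)) → 5
  π[f,h](ρ[h/a](ρ[f/g](R))) → 5
  (γ[f; MIN(b)→h](ρ[v/u](T)) − π[f,h](ρ[h/a](ρ[f/g](R)))) → 2

|E| = 2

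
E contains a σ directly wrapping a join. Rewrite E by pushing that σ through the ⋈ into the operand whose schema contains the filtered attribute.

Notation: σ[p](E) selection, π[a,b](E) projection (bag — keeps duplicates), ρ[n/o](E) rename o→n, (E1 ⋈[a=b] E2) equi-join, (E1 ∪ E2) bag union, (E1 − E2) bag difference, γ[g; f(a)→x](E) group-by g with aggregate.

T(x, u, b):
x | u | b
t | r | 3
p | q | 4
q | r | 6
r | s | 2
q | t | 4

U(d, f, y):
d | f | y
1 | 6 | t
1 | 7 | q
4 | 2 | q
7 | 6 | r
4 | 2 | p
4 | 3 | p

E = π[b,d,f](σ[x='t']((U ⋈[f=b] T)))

σ filters on x, owned by the right side.
E' = π[b,d,f]((U ⋈[f=b] σ[x='t'](T)))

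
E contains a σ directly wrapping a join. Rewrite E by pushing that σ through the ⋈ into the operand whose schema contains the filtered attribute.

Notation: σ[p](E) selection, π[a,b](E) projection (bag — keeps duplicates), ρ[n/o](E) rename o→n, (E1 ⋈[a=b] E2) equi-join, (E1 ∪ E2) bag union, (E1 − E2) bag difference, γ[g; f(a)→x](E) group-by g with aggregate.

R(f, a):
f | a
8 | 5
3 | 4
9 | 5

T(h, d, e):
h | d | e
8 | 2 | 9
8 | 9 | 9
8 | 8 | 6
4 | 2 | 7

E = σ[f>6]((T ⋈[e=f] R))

σ filters on f, owned by the right side.
E' = (T ⋈[e=f] σ[f>6](R))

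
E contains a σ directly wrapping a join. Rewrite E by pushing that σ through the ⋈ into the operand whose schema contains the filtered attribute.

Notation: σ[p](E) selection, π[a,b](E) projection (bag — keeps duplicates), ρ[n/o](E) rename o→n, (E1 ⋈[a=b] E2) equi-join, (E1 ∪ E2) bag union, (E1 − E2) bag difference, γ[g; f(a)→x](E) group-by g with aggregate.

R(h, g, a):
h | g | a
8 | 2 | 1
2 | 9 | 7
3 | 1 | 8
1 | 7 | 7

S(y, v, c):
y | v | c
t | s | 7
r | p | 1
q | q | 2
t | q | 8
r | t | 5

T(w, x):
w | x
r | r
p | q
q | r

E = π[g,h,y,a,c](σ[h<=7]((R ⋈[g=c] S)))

σ filters on h, owned by the left side.
E' = π[g,h,y,a,c]((σ[h<=7](R) ⋈[g=c] S))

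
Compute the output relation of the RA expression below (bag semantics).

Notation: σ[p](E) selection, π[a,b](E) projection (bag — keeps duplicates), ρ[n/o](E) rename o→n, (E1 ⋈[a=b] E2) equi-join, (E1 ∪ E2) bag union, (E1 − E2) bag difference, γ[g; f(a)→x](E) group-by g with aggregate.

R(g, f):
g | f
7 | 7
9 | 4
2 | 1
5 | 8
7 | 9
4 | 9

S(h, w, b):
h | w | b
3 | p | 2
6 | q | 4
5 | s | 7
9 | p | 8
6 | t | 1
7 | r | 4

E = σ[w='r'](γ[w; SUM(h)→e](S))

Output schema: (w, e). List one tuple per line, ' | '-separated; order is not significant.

Row counts bottom-up:
  S → 6
  γ[w; SUM(h)→e](S) → 5
  σ[w='r'](γ[w; SUM(h)→e](S)) → 1

== RESULT ==
w | e
r | 7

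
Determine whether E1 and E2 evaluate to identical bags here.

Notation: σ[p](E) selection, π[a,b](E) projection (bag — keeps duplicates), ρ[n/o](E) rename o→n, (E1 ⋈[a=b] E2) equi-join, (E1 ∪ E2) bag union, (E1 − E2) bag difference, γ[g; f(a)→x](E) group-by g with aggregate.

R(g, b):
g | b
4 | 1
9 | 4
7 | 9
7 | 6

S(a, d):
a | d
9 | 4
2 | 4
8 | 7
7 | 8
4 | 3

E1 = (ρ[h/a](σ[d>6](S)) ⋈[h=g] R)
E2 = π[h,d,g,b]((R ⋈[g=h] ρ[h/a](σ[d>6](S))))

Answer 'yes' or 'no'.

E1 row counts bottom-up:
  S → 5
  σ[d>6](S) → 2
  ρ[h/a](σ[d>6](S)) → 2
  R → 4
  (ρ[h/a](σ[d>6](S)) ⋈[h=g] R) → 2
E2 row counts bottom-up:
  R → 4
  S → 5
  σ[d>6](S) → 2
  ρ[h/a](σ[d>6](S)) → 2
  (R ⋈[g=h] ρ[h/a](σ[d>6](S))) → 2
  π[h,d,g,b]((R ⋈[g=h] ρ[h/a](σ[d>6](S)))) → 2

E1 and E2 produce the same multiset:
h | d | g | b
7 | 8 | 7 | 6
7 | 8 | 7 | 9

yes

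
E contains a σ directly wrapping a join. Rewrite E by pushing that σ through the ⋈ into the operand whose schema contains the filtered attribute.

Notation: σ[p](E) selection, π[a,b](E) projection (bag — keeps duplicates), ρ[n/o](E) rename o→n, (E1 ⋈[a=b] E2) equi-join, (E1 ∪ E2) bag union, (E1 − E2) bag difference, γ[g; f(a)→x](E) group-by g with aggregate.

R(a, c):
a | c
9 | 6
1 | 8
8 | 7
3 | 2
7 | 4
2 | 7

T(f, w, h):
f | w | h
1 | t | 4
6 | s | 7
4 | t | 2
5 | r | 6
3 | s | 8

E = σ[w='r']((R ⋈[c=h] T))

σ filters on w, owned by the right side.
E' = (R ⋈[c=h] σ[w='r'](T))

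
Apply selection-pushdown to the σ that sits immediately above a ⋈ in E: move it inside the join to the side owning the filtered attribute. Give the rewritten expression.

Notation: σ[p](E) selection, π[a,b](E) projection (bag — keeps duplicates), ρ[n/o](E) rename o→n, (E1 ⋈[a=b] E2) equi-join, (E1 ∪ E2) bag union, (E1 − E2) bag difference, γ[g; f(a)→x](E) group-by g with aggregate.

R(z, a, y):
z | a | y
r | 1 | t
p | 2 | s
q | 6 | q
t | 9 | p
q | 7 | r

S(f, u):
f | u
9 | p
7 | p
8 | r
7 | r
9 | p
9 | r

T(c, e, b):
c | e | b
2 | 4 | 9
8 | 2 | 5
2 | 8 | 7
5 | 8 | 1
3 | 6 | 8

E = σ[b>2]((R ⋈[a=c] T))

σ filters on b, owned by the right side.
E' = (R ⋈[a=c] σ[b>2](T))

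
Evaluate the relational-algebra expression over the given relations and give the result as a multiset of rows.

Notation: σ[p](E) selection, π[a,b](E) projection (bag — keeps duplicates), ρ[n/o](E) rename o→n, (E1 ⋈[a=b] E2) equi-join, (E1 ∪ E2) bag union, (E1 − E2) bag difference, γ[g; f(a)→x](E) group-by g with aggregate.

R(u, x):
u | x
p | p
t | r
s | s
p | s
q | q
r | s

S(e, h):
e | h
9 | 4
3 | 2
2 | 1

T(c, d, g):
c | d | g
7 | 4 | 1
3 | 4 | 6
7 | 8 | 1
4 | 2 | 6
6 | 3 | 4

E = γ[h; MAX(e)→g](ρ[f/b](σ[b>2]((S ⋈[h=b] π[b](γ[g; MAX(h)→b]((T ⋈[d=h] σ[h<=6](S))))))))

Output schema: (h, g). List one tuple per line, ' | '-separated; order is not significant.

Subexpression sizes:
  S → 3
  T → 5
  S → 3
  σ[h<=6](S) → 3
  (T ⋈[d=h] σ[h<=6](S)) → 3
  γ[g; MAX(h)→b]((T ⋈[d=h] σ[h<=6](S))) → 2
  π[b](γ[g; MAX(h)→b]((T ⋈[d=h] σ[h<=6](S)))) → 2
  (S ⋈[h=b] π[b](γ[g; MAX(h)→b]((T ⋈[d=h] σ[h<=6](S))))) → 2
  σ[b>2]((S ⋈[h=b] π[b](γ[g; MAX(h)→b]((T ⋈[d=h] σ[h<=6](S)))))) → 2
  ρ[f/b](σ[b>2]((S ⋈[h=b] π[b](γ[g; MAX(h)→b]((T ⋈[d=h] σ[h<=6](S))))))) → 2
  γ[h; MAX(e)→g](ρ[f/b](σ[b>2]((S ⋈[h=b] π[b](γ[g; MAX(h)→b]((T ⋈[d=h] σ[h<=6](S)))))))) → 1

== RESULT ==
h | g
4 | 9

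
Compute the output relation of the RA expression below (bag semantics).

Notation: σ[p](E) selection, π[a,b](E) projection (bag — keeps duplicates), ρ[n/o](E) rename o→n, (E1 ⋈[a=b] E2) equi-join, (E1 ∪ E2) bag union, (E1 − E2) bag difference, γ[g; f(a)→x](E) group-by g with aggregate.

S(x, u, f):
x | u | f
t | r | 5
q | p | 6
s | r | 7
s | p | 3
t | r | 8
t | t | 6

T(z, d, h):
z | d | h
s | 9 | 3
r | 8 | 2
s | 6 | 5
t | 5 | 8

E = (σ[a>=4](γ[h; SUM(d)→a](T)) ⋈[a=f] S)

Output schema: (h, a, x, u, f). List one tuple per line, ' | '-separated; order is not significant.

Row counts bottom-up:
  T → 4
  γ[h; SUM(d)→a](T) → 4
  σ[a>=4](γ[h; SUM(d)→a](T)) → 4
  S → 6
  (σ[a>=4](γ[h; SUM(d)→a](T)) ⋈[a=f] S) → 4

== RESULT ==
h | a | x | u | f
2 | 8 | t | r | 8
5 | 6 | q | p | 6
5 | 6 | t | t | 6
8 | 5 | t | r | 5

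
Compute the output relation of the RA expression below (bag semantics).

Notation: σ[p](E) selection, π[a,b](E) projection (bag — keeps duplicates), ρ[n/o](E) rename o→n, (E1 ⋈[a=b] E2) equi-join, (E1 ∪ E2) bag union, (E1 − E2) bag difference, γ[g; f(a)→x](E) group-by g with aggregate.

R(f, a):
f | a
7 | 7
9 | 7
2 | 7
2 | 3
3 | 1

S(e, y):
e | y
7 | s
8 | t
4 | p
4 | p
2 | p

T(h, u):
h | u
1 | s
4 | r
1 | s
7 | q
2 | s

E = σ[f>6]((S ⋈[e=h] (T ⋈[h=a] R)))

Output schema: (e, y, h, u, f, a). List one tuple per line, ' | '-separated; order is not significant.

Per-node cardinality:
  S → 5
  T → 5
  R → 5
  (T ⋈[h=a] R) → 5
  (S ⋈[e=h] (T ⋈[h=a] R)) → 3
  σ[f>6]((S ⋈[e=h] (T ⋈[h=a] R))) → 2

== RESULT ==
e | y | h | u | f | a
7 | s | 7 | q | 7 | 7
7 | s | 7 | q | 9 | 7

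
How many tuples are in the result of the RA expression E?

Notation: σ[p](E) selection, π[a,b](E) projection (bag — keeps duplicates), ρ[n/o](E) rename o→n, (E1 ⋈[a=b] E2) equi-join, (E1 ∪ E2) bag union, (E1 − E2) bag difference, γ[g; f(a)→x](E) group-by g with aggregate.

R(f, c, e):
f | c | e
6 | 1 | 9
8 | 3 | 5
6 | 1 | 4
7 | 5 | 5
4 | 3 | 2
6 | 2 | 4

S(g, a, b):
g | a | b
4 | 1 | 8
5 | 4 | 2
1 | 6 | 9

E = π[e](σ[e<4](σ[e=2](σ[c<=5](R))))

Row counts bottom-up:
  R → 6
  σ[c<=5](R) → 6
  σ[e=2](σ[c<=5](R)) → 1
  σ[e<4](σ[e=2](σ[c<=5](R))) → 1
  π[e](σ[e<4](σ[e=2](σ[c<=5](R)))) → 1

|E| = 1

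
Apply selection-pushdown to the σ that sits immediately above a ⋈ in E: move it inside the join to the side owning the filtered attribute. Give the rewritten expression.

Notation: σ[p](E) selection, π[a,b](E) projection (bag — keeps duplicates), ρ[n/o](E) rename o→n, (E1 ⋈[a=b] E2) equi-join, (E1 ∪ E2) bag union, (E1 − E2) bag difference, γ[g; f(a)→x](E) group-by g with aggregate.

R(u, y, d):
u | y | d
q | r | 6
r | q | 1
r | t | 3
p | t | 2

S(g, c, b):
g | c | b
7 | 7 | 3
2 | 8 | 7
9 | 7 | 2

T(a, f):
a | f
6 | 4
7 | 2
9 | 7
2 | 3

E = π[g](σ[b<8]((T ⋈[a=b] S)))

σ filters on b, owned by the right side.
E' = π[g]((T ⋈[a=b] σ[b<8](S)))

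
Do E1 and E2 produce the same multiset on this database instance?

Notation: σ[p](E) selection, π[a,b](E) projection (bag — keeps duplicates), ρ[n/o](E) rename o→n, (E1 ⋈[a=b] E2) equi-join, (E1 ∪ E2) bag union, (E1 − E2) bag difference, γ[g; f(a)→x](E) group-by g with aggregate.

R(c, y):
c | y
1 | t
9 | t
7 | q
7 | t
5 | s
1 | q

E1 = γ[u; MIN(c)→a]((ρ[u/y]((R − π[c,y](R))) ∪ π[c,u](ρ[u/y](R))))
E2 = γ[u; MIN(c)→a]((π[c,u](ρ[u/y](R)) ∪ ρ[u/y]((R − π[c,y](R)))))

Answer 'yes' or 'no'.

E1 row counts bottom-up:
  R → 6
  R → 6
  π[c,y](R) → 6
  (R − π[c,y](R)) → 0
  ρ[u/y]((R − π[c,y](R))) → 0
  R → 6
  ρ[u/y](R) → 6
  π[c,u](ρ[u/y](R)) → 6
  (ρ[u/y]((R − π[c,y](R))) ∪ π[c,u](ρ[u/y](R))) → 6
  γ[u; MIN(c)→a]((ρ[u/y]((R − π[c,y](R))) ∪ π[c,u](ρ[u/y](R)))) → 3
E2 row counts bottom-up:
  R → 6
  ρ[u/y](R) → 6
  π[c,u](ρ[u/y](R)) → 6
  R → 6
  R → 6
  π[c,y](R) → 6
  (R − π[c,y](R)) → 0
  ρ[u/y]((R − π[c,y](R))) → 0
  (π[c,u](ρ[u/y](R)) ∪ ρ[u/y]((R − π[c,y](R)))) → 6
  γ[u; MIN(c)→a]((π[c,u](ρ[u/y](R)) ∪ ρ[u/y]((R − π[c,y](R))))) → 3

E1 and E2 produce the same multiset:
u | a
q | 1
s | 5
t | 1

yes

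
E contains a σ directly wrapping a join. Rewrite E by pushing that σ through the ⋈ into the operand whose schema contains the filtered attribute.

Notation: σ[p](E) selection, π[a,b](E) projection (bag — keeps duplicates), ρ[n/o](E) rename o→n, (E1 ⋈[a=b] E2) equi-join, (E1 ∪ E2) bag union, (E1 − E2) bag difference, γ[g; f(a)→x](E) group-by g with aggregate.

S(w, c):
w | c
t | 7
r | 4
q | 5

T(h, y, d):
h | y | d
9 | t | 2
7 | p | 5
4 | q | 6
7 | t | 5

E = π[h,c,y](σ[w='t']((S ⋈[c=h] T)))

σ filters on w, owned by the left side.
E' = π[h,c,y]((σ[w='t'](S) ⋈[c=h] T))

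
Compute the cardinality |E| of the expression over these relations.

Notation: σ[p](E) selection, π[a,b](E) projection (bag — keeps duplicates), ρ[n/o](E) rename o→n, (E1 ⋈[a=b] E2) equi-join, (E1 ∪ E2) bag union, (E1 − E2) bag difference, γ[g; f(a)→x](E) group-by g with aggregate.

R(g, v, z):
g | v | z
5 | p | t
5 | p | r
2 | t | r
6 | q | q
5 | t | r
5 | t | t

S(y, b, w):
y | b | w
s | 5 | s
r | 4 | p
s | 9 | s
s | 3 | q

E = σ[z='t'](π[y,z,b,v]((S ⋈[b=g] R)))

Subexpression sizes:
  S → 4
  R → 6
  (S ⋈[b=g] R) → 4
  π[y,z,b,v]((S ⋈[b=g] R)) → 4
  σ[z='t'](π[y,z,b,v]((S ⋈[b=g] R))) → 2

|E| = 2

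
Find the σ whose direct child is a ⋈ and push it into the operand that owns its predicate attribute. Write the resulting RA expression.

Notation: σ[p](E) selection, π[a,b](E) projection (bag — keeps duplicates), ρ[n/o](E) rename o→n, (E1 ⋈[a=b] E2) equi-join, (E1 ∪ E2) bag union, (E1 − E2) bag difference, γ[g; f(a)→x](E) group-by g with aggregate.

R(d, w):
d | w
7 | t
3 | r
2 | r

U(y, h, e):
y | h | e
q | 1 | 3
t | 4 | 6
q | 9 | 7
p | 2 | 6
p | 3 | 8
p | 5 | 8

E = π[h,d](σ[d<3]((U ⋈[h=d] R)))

σ filters on d, owned by the right side.
E' = π[h,d]((U ⋈[h=d] σ[d<3](R)))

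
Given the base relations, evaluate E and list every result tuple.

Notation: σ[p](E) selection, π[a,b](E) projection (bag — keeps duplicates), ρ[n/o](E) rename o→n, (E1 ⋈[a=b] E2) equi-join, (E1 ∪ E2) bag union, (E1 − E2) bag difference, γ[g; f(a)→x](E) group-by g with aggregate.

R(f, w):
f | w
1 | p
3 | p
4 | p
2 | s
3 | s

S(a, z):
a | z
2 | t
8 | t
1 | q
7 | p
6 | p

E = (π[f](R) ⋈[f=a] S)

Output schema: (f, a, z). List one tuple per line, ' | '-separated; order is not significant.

Subexpression sizes:
  R → 5
  π[f](R) → 5
  S → 5
  (π[f](R) ⋈[f=a] S) → 2

== RESULT ==
f | a | z
1 | 1 | q
2 | 2 | t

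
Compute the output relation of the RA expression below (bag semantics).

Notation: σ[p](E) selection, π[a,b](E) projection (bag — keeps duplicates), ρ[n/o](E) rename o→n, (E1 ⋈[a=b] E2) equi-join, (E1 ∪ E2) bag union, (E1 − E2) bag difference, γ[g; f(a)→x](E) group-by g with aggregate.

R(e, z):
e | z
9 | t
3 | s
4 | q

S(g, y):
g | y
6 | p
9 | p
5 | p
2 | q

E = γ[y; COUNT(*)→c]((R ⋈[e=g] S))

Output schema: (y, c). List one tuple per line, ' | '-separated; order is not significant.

Stepwise |·|:
  R → 3
  S → 4
  (R ⋈[e=g] S) → 1
  γ[y; COUNT(*)→c]((R ⋈[e=g] S)) → 1

== RESULT ==
y | c
p | 1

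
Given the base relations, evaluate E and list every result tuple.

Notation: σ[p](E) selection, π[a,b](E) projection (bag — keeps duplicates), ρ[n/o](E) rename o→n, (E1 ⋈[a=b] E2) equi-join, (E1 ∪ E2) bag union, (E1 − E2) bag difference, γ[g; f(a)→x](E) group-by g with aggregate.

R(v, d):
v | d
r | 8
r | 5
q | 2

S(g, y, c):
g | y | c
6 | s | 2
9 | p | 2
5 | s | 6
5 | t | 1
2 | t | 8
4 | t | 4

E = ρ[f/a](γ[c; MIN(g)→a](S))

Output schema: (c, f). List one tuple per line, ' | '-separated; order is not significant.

Per-node cardinality:
  S → 6
  γ[c; MIN(g)→a](S) → 5
  ρ[f/a](γ[c; MIN(g)→a](S)) → 5

== RESULT ==
c | f
1 | 5
2 | 6
4 | 4
6 | 5
8 | 2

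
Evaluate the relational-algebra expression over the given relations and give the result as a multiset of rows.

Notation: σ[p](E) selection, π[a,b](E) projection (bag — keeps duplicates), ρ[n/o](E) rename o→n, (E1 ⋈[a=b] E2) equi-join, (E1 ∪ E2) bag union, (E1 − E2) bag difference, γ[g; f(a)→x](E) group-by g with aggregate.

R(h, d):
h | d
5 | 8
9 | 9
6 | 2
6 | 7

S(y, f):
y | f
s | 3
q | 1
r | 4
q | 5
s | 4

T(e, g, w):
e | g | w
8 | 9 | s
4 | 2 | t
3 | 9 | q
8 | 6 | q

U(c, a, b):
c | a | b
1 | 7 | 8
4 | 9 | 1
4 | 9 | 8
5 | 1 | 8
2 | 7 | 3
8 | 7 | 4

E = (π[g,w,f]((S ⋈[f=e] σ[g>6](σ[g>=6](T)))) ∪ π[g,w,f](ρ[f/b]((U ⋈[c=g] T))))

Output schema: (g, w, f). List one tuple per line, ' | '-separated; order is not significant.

Subexpression sizes:
  S → 5
  T → 4
  σ[g>=6](T) → 3
  σ[g>6](σ[g>=6](T)) → 2
  (S ⋈[f=e] σ[g>6](σ[g>=6](T))) → 1
  π[g,w,f]((S ⋈[f=e] σ[g>6](σ[g>=6](T)))) → 1
  U → 6
  T → 4
  (U ⋈[c=g] T) → 1
  ρ[f/b]((U ⋈[c=g] T)) → 1
  π[g,w,f](ρ[f/b]((U ⋈[c=g] T))) → 1
  (π[g,w,f]((S ⋈[f=e] σ[g>6](σ[g>=6](T)))) ∪ π[g,w,f](ρ[f/b]((U ⋈[c=g] T)))) → 2

== RESULT ==
g | w | f
2 | t | 3
9 | q | 3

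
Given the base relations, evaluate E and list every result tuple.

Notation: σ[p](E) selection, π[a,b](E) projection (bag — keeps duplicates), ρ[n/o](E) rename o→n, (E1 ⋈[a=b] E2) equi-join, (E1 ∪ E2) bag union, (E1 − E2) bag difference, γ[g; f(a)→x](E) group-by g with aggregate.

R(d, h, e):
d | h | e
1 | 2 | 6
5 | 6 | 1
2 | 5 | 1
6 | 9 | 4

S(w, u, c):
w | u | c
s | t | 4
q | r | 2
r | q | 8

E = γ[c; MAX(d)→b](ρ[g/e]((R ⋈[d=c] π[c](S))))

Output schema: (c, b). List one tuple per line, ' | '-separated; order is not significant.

Subexpression sizes:
  R → 4
  S → 3
  π[c](S) → 3
  (R ⋈[d=c] π[c](S)) → 1
  ρ[g/e]((R ⋈[d=c] π[c](S))) → 1
  γ[c; MAX(d)→b](ρ[g/e]((R ⋈[d=c] π[c](S)))) → 1

== RESULT ==
c | b
2 | 2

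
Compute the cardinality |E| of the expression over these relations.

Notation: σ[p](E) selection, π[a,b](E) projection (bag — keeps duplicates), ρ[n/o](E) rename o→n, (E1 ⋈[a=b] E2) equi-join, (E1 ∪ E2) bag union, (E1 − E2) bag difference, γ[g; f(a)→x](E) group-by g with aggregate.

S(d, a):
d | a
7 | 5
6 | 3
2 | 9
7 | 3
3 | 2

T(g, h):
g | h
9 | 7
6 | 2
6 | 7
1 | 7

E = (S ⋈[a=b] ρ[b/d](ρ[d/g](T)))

Subexpression sizes:
  S → 5
  T → 4
  ρ[d/g](T) → 4
  ρ[b/d](ρ[d/g](T)) → 4
  (S ⋈[a=b] ρ[b/d](ρ[d/g](T))) → 1

|E| = 1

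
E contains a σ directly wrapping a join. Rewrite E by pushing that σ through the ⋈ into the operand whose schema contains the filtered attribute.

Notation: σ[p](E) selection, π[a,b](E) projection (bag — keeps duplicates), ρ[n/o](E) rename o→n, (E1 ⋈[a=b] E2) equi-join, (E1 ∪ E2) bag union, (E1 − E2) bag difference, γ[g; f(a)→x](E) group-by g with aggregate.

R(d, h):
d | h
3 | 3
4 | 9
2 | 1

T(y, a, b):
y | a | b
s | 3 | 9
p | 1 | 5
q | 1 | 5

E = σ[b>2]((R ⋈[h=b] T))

σ filters on b, owned by the right side.
E' = (R ⋈[h=b] σ[b>2](T))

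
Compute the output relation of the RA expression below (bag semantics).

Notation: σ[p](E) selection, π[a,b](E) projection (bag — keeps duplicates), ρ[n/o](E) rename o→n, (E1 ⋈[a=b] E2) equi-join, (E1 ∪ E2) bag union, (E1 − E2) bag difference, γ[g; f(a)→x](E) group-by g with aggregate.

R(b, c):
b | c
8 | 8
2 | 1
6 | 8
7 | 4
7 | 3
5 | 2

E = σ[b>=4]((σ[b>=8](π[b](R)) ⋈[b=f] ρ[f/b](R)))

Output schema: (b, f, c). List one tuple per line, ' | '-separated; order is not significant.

Row counts bottom-up:
  R → 6
  π[b](R) → 6
  σ[b>=8](π[b](R)) → 1
  R → 6
  ρ[f/b](R) → 6
  (σ[b>=8](π[b](R)) ⋈[b=f] ρ[f/b](R)) → 1
  σ[b>=4]((σ[b>=8](π[b](R)) ⋈[b=f] ρ[f/b](R))) → 1

== RESULT ==
b | f | c
8 | 8 | 8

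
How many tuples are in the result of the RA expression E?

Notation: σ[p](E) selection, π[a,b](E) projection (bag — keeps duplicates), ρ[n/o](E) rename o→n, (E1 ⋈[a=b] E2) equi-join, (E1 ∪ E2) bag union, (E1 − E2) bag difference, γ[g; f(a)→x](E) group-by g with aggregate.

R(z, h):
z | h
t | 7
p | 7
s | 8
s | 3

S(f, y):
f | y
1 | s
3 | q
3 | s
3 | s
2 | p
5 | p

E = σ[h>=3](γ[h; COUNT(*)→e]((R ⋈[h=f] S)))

Row counts bottom-up:
  R → 4
  S → 6
  (R ⋈[h=f] S) → 3
  γ[h; COUNT(*)→e]((R ⋈[h=f] S)) → 1
  σ[h>=3](γ[h; COUNT(*)→e]((R ⋈[h=f] S))) → 1

|E| = 1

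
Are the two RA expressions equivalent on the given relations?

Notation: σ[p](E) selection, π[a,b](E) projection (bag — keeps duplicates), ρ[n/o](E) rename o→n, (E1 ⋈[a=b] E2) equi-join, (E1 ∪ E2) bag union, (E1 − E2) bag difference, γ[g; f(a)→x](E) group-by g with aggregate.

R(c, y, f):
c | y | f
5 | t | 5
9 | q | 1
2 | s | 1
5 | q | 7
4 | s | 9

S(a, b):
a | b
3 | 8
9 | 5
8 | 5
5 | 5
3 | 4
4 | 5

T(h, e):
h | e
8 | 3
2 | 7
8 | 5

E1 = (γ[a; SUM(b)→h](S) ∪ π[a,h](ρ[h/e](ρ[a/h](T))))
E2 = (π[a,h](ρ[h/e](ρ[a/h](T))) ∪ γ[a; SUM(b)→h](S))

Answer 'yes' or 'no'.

E1 subexpression sizes:
  S → 6
  γ[a; SUM(b)→h](S) → 5
  T → 3
  ρ[a/h](T) → 3
  ρ[h/e](ρ[a/h](T)) → 3
  π[a,h](ρ[h/e](ρ[a/h](T))) → 3
  (γ[a; SUM(b)→h](S) ∪ π[a,h](ρ[h/e](ρ[a/h](T)))) → 8
E2 subexpression sizes:
  T → 3
  ρ[a/h](T) → 3
  ρ[h/e](ρ[a/h](T)) → 3
  π[a,h](ρ[h/e](ρ[a/h](T))) → 3
  S → 6
  γ[a; SUM(b)→h](S) → 5
  (π[a,h](ρ[h/e](ρ[a/h](T))) ∪ γ[a; SUM(b)→h](S)) → 8

E1 and E2 produce the same multiset:
a | h
2 | 7
3 | 12
4 | 5
5 | 5
8 | 3
8 | 5
8 | 5
9 | 5

yes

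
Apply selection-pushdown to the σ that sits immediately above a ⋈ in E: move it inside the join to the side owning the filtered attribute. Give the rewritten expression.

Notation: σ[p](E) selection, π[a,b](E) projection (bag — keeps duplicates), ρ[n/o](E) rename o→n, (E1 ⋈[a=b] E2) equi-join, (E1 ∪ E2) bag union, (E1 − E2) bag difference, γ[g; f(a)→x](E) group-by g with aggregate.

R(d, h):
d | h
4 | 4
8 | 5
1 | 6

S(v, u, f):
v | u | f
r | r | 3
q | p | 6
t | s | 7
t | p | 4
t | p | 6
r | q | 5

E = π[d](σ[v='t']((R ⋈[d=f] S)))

σ filters on v, owned by the right side.
E' = π[d]((R ⋈[d=f] σ[v='t'](S)))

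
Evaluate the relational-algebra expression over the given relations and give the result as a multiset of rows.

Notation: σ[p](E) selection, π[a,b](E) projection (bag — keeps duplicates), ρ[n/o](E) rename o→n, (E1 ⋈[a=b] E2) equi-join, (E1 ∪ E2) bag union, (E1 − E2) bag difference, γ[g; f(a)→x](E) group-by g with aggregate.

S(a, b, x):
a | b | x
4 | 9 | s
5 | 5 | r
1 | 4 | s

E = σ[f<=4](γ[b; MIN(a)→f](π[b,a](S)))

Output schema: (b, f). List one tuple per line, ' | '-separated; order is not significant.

Row counts bottom-up:
  S → 3
  π[b,a](S) → 3
  γ[b; MIN(a)→f](π[b,a](S)) → 3
  σ[f<=4](γ[b; MIN(a)→f](π[b,a](S))) → 2

== RESULT ==
b | f
4 | 1
9 | 4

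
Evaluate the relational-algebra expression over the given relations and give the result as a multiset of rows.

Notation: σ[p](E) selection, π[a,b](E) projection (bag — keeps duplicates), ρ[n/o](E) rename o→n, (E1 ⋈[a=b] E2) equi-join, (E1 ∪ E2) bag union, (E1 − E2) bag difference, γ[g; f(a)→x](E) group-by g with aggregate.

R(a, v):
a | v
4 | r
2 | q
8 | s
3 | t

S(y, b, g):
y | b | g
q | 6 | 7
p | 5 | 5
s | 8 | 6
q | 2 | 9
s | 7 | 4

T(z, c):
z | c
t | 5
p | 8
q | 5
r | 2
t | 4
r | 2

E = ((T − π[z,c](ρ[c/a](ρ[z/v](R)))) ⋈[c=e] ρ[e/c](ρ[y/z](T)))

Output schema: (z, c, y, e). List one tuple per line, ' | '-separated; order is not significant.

Row counts bottom-up:
  T → 6
  R → 4
  ρ[z/v](R) → 4
  ρ[c/a](ρ[z/v](R)) → 4
  π[z,c](ρ[c/a](ρ[z/v](R))) → 4
  (T − π[z,c](ρ[c/a](ρ[z/v](R)))) → 6
  T → 6
  ρ[y/z](T) → 6
  ρ[e/c](ρ[y/z](T)) → 6
  ((T − π[z,c](ρ[c/a](ρ[z/v](R)))) ⋈[c=e] ρ[e/c](ρ[y/z](T))) → 10

== RESULT ==
z | c | y | e
p | 8 | p | 8
q | 5 | q | 5
q | 5 | t | 5
r | 2 | r | 2
r | 2 | r | 2
r | 2 | r | 2
r | 2 | r | 2
t | 4 | t | 4
t | 5 | q | 5
t | 5 | t | 5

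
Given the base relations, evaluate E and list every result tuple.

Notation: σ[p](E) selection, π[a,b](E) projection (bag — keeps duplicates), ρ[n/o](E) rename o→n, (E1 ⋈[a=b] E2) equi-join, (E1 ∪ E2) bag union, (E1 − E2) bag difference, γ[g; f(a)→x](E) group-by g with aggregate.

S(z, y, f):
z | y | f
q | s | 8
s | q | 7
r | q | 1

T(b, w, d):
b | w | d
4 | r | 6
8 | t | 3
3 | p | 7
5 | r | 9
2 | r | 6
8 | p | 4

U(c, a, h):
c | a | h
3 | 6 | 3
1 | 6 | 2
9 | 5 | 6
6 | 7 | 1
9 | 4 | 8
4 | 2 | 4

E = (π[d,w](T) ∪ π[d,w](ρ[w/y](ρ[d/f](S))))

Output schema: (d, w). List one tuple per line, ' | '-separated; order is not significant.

Per-node cardinality:
  T → 6
  π[d,w](T) → 6
  S → 3
  ρ[d/f](S) → 3
  ρ[w/y](ρ[d/f](S)) → 3
  π[d,w](ρ[w/y](ρ[d/f](S))) → 3
  (π[d,w](T) ∪ π[d,w](ρ[w/y](ρ[d/f](S)))) → 9

== RESULT ==
d | w
1 | q
3 | t
4 | p
6 | r
6 | r
7 | p
7 | q
8 | s
9 | r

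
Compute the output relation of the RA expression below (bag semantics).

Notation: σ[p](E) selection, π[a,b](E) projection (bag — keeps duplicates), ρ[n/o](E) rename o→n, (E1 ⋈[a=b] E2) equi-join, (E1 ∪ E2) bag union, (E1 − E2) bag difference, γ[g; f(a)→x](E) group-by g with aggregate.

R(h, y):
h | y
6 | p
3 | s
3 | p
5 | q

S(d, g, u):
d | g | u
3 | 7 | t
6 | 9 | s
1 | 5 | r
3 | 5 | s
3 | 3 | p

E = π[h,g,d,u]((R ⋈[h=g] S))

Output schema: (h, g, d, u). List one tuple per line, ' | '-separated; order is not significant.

Subexpression sizes:
  R → 4
  S → 5
  (R ⋈[h=g] S) → 4
  π[h,g,d,u]((R ⋈[h=g] S)) → 4

== RESULT ==
h | g | d | u
3 | 3 | 3 | p
3 | 3 | 3 | p
5 | 5 | 1 | r
5 | 5 | 3 | s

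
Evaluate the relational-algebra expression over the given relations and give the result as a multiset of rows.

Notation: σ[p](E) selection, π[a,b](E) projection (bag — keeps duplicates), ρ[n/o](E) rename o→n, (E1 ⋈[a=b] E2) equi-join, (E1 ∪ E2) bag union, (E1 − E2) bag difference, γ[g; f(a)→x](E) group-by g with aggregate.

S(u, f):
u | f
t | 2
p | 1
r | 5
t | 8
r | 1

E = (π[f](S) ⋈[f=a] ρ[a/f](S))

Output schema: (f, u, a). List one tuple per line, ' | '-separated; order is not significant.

Per-node cardinality:
  S → 5
  π[f](S) → 5
  S → 5
  ρ[a/f](S) → 5
  (π[f](S) ⋈[f=a] ρ[a/f](S)) → 7

== RESULT ==
f | u | a
1 | p | 1
1 | p | 1
1 | r | 1
1 | r | 1
2 | t | 2
5 | r | 5
8 | t | 8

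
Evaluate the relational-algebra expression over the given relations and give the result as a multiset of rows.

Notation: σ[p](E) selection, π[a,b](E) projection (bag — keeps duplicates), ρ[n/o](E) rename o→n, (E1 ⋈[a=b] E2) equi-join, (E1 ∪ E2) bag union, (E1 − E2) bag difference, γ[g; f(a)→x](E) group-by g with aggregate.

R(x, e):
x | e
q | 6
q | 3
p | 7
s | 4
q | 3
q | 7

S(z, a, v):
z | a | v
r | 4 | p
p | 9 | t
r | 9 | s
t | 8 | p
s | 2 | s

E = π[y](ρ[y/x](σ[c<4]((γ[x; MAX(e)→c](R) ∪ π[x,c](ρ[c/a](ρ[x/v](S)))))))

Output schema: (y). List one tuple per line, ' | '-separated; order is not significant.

Row counts bottom-up:
  R → 6
  γ[x; MAX(e)→c](R) → 3
  S → 5
  ρ[x/v](S) → 5
  ρ[c/a](ρ[x/v](S)) → 5
  π[x,c](ρ[c/a](ρ[x/v](S))) → 5
  (γ[x; MAX(e)→c](R) ∪ π[x,c](ρ[c/a](ρ[x/v](S)))) → 8
  σ[c<4]((γ[x; MAX(e)→c](R) ∪ π[x,c](ρ[c/a](ρ[x/v](S))))) → 1
  ρ[y/x](σ[c<4]((γ[x; MAX(e)→c](R) ∪ π[x,c](ρ[c/a](ρ[x/v](S)))))) → 1
  π[y](ρ[y/x](σ[c<4]((γ[x; MAX(e)→c](R) ∪ π[x,c](ρ[c/a](ρ[x/v](S))))))) → 1

== RESULT ==
y
s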